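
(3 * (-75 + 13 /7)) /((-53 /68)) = 104448 /371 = 281.53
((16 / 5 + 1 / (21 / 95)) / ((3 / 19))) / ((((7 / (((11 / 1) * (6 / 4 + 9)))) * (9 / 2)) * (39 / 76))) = 12881924 / 36855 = 349.53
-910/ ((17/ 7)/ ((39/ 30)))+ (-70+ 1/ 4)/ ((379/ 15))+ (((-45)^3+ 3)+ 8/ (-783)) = -1848679903651/ 20179476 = -91611.89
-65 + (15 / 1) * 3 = -20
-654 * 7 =-4578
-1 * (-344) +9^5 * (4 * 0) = 344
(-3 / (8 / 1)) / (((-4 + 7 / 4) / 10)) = 5 / 3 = 1.67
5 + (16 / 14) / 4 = 37 / 7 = 5.29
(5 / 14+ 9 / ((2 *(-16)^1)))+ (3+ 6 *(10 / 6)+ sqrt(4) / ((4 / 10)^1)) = 4049 / 224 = 18.08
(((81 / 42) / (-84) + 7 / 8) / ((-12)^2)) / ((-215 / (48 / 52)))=-167 / 6573840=-0.00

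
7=7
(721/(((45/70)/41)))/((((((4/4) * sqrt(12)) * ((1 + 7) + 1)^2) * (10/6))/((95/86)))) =3931613 * sqrt(3)/62694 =108.62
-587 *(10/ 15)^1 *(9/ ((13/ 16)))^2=-8114688/ 169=-48015.91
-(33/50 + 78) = -3933/50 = -78.66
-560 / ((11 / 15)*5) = -1680 / 11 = -152.73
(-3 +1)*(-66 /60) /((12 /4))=11 /15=0.73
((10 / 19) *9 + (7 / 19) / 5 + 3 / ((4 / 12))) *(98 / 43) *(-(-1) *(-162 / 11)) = -20829312 / 44935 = -463.54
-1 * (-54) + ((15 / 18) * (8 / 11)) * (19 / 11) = 19982 / 363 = 55.05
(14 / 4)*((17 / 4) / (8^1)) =119 / 64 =1.86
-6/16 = -3/8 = -0.38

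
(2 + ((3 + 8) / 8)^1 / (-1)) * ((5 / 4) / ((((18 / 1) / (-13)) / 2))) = -325 / 288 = -1.13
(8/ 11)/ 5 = 8/ 55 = 0.15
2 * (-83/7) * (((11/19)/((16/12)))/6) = -913/532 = -1.72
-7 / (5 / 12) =-84 / 5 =-16.80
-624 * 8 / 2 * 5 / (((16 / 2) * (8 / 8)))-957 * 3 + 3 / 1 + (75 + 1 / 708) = -3081923 / 708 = -4353.00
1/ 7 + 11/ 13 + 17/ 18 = 3167/ 1638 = 1.93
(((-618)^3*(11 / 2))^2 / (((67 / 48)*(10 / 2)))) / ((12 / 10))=13481748355139399808 / 67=201220124703573131.46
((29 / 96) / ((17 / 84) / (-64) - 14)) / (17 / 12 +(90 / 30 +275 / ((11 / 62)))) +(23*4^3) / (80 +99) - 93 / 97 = 177123317407397 / 24381410967959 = 7.26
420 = 420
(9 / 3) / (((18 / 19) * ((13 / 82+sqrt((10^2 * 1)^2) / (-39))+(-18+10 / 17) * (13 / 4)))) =-9061 / 168803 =-0.05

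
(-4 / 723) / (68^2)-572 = -478070737 / 835788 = -572.00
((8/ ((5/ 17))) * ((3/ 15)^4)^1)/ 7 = 136/ 21875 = 0.01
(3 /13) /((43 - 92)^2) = 3 /31213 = 0.00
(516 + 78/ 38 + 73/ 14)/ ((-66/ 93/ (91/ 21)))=-56093167/ 17556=-3195.10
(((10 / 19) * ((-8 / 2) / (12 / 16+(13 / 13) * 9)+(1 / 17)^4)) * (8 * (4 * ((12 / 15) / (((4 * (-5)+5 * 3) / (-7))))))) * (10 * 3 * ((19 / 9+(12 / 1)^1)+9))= -76628615168 / 14282091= -5365.36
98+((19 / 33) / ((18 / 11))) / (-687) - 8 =3338801 / 37098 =90.00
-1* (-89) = 89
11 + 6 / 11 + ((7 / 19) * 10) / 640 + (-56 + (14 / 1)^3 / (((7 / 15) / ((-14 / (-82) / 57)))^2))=-18940942233 / 427216064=-44.34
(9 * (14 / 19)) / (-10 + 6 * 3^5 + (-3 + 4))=2 / 437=0.00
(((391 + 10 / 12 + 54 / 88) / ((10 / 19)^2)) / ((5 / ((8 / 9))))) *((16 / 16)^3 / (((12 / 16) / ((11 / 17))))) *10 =74803532 / 34425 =2172.94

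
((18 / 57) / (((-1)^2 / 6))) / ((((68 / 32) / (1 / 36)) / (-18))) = -144 / 323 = -0.45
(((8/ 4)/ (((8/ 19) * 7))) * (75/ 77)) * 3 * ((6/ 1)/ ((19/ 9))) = 6075/ 1078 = 5.64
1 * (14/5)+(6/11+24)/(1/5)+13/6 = 42139/330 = 127.69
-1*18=-18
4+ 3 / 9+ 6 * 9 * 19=3091 / 3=1030.33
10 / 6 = 5 / 3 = 1.67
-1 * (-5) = 5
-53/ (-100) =53/ 100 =0.53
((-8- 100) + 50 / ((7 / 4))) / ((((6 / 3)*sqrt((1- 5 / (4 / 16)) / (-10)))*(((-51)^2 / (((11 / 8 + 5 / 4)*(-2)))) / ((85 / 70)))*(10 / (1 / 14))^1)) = 139*sqrt(190) / 3798480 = 0.00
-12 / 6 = -2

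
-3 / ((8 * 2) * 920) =-0.00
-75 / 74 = -1.01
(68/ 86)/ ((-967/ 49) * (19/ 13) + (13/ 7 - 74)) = -637/ 81356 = -0.01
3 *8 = 24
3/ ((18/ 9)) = 3/ 2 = 1.50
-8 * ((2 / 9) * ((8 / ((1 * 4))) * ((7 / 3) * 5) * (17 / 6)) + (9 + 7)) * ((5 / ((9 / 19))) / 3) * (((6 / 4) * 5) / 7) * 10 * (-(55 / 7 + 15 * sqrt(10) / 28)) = 59042500 * sqrt(10) / 11907 + 2597870000 / 35721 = 88407.28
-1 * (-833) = 833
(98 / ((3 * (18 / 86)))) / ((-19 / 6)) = -8428 / 171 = -49.29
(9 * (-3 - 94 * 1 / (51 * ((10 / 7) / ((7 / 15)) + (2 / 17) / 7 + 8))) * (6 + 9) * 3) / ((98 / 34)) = -33529185 / 75362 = -444.91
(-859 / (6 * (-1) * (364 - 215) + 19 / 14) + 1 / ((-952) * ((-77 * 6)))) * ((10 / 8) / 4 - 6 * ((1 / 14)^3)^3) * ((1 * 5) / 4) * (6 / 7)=85377513139466779985 / 264980429784823717888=0.32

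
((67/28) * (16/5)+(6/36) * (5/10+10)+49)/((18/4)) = 8177/630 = 12.98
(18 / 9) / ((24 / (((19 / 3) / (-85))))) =-0.01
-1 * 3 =-3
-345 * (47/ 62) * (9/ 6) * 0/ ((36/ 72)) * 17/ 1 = 0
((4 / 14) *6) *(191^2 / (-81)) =-145924 / 189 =-772.08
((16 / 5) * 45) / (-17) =-144 / 17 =-8.47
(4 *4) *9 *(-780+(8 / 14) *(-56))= -116928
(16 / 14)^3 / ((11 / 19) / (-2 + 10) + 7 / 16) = 2.93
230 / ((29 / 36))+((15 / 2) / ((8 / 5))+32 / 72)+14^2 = 2032247 / 4176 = 486.65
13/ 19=0.68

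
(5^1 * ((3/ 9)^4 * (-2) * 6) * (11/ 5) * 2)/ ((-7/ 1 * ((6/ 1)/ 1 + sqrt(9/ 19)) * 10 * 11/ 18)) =304/ 23625 - 8 * sqrt(19)/ 23625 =0.01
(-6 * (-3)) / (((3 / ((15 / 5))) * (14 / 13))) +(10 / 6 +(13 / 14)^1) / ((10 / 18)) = 1497 / 70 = 21.39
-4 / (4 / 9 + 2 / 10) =-180 / 29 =-6.21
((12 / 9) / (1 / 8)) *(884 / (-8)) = -3536 / 3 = -1178.67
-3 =-3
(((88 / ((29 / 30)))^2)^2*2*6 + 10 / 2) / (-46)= -17916250.78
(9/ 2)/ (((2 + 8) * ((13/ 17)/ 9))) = 1377/ 260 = 5.30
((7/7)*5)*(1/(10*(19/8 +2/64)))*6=96/77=1.25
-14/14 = -1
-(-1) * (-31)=-31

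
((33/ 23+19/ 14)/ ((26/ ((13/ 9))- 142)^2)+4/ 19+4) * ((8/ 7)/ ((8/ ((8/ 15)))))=12777511/ 39828180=0.32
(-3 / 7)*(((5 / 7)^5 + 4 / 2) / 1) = -110217 / 117649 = -0.94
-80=-80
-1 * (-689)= 689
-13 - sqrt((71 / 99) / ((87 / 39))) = -13 - sqrt(294437) / 957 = -13.57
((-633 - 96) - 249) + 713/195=-189997/195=-974.34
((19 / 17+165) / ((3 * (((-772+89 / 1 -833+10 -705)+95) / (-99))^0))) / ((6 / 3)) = 1412 / 51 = 27.69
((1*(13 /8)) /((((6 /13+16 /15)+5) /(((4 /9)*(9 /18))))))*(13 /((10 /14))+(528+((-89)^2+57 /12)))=28635191 /61104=468.63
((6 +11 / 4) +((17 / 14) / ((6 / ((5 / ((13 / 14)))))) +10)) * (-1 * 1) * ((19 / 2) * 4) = -58805 / 78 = -753.91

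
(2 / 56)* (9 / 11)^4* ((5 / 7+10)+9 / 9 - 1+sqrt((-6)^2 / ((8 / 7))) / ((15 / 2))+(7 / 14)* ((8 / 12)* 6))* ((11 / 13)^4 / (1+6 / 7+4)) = 6561* sqrt(14) / 23420020+583929 / 32788028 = 0.02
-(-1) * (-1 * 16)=-16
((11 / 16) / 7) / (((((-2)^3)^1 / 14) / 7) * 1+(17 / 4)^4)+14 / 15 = 69454 / 74391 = 0.93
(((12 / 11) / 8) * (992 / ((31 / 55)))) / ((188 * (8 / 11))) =165 / 94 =1.76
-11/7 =-1.57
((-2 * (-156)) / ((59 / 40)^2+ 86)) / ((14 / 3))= 0.76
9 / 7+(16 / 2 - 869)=-6018 / 7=-859.71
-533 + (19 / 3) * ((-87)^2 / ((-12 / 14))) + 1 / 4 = -225837 / 4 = -56459.25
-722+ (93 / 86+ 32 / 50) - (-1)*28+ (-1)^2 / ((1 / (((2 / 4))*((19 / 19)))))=-743662 / 1075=-691.78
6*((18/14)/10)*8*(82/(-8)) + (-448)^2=200640.74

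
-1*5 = -5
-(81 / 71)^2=-6561 / 5041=-1.30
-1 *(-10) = 10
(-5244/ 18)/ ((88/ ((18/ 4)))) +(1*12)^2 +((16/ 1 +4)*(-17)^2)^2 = 2939950561/ 88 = 33408529.10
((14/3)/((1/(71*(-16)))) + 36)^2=249513616/9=27723735.11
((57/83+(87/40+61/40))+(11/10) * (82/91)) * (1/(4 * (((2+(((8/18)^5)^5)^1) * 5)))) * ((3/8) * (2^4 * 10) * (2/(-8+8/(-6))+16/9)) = 19148925918191362287379880037147/1518239381480786608328400865240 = 12.61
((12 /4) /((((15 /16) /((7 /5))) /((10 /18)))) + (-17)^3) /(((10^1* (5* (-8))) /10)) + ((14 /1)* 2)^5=30978883373 /1800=17210490.76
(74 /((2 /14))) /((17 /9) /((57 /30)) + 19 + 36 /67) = 5934726 /235229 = 25.23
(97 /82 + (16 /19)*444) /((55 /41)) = 584371 /2090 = 279.60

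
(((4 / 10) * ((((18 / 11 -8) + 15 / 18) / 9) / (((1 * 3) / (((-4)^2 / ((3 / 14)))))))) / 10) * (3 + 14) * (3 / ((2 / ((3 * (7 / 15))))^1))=-486472 / 22275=-21.84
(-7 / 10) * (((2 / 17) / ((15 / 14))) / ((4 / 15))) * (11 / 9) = -539 / 1530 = -0.35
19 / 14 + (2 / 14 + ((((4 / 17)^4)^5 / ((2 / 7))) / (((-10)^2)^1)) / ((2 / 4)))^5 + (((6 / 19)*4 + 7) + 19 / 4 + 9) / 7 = 62272399268496931078752000576971472844599814436598028636559979461987282952410083623484215537868961652564404132187876883493135291399382351 / 13832350133133046192547053615841472692066901179575741334613660223637148740009489518773504487923940412153729522024583617709210286445312500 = 4.50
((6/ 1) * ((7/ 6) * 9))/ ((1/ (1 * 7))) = 441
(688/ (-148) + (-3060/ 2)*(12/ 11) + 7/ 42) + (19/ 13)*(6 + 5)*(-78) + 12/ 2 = -7134481/ 2442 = -2921.57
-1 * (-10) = 10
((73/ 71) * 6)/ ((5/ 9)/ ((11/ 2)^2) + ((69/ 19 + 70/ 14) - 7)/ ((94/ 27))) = 851889852/ 67252123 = 12.67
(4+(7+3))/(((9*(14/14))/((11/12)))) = 77/54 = 1.43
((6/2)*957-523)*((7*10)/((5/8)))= 262976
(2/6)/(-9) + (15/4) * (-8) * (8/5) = -1297/27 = -48.04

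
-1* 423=-423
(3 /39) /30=1 /390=0.00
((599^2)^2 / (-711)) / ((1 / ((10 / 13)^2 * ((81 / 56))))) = -28966085460225 / 186914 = -154970122.41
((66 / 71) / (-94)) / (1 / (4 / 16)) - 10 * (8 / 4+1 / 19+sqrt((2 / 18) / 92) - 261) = 656720973 / 253612 - 5 * sqrt(23) / 69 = 2589.12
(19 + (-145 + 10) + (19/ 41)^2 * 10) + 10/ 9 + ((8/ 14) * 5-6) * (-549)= 170788414/ 105903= 1612.69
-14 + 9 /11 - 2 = -167 /11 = -15.18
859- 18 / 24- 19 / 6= 10261 / 12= 855.08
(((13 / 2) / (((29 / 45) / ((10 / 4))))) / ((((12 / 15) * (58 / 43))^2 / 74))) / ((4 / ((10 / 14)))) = 286.16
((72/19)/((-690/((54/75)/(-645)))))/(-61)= -72/716406875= -0.00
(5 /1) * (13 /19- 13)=-1170 /19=-61.58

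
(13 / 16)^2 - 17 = -4183 / 256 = -16.34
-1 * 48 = -48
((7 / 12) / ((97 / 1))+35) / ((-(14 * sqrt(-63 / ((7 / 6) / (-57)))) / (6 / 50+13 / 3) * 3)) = -0.07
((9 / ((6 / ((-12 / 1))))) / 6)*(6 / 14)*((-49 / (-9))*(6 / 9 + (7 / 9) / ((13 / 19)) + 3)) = -3934 / 117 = -33.62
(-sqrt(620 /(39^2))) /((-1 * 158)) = sqrt(155) /3081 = 0.00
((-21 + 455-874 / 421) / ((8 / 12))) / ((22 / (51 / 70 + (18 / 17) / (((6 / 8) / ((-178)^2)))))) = 725950562706 / 551089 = 1317301.86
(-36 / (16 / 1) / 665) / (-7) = 9 / 18620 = 0.00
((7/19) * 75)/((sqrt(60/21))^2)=735/76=9.67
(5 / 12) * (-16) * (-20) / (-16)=-25 / 3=-8.33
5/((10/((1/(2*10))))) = 0.02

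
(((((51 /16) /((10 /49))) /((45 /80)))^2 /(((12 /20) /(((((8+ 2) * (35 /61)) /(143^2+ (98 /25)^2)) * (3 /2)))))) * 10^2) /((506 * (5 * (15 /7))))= 106251753125 /10659146624478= 0.01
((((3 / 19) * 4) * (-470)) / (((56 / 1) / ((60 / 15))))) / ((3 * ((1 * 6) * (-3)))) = 470 / 1197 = 0.39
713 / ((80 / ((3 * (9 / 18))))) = 2139 / 160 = 13.37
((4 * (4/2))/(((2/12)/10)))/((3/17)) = 2720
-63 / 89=-0.71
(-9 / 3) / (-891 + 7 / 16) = 48 / 14249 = 0.00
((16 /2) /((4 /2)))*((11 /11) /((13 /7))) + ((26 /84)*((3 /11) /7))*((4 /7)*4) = 106996 /49049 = 2.18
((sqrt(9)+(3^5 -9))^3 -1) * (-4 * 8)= -425985664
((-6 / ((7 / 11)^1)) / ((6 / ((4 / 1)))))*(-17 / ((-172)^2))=187 / 51772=0.00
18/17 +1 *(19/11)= 521/187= 2.79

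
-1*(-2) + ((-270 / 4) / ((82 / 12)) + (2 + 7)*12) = 100.12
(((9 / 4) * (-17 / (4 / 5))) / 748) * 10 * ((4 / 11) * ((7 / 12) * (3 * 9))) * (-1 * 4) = 14175 / 968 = 14.64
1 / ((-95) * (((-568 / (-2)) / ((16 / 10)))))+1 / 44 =33637 / 1483900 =0.02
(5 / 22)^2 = 25 / 484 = 0.05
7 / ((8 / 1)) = 7 / 8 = 0.88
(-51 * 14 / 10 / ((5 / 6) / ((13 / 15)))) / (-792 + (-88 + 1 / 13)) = 40222 / 476625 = 0.08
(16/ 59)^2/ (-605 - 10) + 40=85632344/ 2140815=40.00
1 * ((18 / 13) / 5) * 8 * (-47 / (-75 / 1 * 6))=376 / 1625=0.23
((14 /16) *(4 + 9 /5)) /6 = 203 /240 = 0.85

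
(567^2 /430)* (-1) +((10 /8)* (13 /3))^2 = -22238833 /30960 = -718.31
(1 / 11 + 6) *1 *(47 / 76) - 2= 1477 / 836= 1.77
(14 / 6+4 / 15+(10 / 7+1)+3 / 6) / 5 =387 / 350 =1.11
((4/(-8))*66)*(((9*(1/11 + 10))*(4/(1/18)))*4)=-863136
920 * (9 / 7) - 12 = 8196 / 7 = 1170.86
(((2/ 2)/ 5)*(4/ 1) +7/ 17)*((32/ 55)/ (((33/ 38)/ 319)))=3632192/ 14025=258.98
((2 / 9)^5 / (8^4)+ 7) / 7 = 52907905 / 52907904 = 1.00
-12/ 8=-3/ 2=-1.50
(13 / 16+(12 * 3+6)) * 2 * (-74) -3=-25357 / 4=-6339.25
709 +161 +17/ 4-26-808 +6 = 185/ 4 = 46.25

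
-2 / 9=-0.22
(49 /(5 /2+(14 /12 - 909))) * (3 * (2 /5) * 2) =-63 /485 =-0.13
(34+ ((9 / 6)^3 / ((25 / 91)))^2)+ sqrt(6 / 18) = sqrt(3) / 3+ 7396849 / 40000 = 185.50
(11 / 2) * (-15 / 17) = -165 / 34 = -4.85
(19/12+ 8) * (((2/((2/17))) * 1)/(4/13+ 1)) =1495/12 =124.58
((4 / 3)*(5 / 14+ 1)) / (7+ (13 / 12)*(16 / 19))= 722 / 3157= 0.23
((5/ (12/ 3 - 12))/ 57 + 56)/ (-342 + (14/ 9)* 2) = -76593/ 463600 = -0.17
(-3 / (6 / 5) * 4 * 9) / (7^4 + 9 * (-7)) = -45 / 1169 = -0.04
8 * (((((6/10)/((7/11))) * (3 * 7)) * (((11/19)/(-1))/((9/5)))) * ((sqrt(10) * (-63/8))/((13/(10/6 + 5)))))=50820 * sqrt(10)/247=650.64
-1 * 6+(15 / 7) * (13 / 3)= 23 / 7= 3.29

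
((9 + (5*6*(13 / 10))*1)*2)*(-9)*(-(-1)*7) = -6048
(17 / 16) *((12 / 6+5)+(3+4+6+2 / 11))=1887 / 88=21.44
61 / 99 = 0.62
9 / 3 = 3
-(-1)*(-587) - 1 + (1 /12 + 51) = -6443 /12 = -536.92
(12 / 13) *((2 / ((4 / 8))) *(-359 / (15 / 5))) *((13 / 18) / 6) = -1436 / 27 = -53.19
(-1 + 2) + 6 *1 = 7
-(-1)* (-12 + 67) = 55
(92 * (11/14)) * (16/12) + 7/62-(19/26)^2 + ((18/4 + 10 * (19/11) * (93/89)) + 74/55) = 258186814231/2154172020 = 119.85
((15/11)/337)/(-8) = -15/29656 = -0.00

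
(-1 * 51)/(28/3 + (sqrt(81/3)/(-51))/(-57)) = -446945436/81793933 + 49419 * sqrt(3)/81793933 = -5.46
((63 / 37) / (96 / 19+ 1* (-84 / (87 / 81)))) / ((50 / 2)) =-11571 / 12428300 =-0.00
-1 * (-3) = 3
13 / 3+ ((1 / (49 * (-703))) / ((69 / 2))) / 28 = 48065047 / 11091934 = 4.33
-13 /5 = -2.60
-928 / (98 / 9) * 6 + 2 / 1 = -24958 / 49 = -509.35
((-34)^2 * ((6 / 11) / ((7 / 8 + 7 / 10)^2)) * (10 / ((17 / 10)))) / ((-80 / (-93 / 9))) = 8432000 / 43659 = 193.13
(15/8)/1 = 15/8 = 1.88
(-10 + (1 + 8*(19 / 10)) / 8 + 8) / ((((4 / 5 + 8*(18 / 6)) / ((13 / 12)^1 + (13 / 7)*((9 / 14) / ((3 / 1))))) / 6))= 0.01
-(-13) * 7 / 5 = 91 / 5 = 18.20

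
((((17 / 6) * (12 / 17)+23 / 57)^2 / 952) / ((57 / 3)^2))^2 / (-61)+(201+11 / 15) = 201.73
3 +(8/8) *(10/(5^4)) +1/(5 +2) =2764/875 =3.16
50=50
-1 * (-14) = 14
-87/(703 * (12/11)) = -319/2812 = -0.11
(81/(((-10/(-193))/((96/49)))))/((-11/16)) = -12006144/2695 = -4454.97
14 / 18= 7 / 9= 0.78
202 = 202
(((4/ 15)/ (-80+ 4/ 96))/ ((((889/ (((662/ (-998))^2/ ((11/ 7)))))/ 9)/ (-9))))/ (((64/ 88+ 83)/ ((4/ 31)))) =378642816/ 2887685290228105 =0.00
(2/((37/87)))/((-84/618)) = -8961/259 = -34.60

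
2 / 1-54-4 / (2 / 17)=-86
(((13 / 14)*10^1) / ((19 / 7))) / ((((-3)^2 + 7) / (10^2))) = 1625 / 76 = 21.38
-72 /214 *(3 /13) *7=-756 /1391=-0.54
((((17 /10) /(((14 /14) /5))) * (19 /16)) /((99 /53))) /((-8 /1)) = -17119 /25344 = -0.68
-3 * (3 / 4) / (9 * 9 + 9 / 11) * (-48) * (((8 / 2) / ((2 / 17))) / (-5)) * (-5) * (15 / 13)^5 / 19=34080750 / 7054567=4.83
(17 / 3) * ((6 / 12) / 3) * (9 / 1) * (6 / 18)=17 / 6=2.83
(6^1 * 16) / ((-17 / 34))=-192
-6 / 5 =-1.20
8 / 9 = 0.89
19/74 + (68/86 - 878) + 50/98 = -136653137/155918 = -876.44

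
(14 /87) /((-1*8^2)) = -7 /2784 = -0.00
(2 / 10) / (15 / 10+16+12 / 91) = 182 / 16045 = 0.01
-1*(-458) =458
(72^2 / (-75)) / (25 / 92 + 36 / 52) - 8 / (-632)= -163239527 / 2277175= -71.69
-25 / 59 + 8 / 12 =43 / 177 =0.24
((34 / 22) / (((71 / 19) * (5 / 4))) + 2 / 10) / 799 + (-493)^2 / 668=758337354419 / 2084223460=363.85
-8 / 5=-1.60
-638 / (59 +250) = -638 / 309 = -2.06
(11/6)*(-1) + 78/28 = 20/21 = 0.95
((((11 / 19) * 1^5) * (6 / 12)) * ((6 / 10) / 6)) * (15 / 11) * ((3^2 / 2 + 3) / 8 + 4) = 237 / 1216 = 0.19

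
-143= -143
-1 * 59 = -59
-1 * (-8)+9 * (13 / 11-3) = -92 / 11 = -8.36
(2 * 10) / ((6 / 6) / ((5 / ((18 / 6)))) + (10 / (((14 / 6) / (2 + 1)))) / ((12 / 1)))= 1400 / 117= 11.97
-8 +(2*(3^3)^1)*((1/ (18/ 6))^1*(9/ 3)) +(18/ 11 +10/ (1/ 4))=964/ 11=87.64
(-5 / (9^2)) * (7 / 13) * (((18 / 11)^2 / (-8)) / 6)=35 / 18876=0.00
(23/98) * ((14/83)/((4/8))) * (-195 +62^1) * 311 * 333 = -90514062/83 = -1090530.87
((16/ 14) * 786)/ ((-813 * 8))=-262/ 1897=-0.14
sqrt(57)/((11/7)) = 7 * sqrt(57)/11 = 4.80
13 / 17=0.76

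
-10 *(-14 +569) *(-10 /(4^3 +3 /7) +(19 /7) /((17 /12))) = -524463900 /53669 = -9772.19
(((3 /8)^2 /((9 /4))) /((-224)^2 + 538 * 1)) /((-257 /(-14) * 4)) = 0.00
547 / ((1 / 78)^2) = 3327948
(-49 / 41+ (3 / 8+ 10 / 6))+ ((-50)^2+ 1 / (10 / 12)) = 12310069 / 4920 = 2502.05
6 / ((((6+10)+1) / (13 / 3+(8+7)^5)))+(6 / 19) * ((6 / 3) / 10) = 432846322 / 1615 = 268016.30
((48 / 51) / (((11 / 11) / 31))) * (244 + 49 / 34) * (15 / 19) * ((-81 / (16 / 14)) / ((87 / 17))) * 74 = -54271624050 / 9367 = -5793917.37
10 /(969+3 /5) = 25 /2424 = 0.01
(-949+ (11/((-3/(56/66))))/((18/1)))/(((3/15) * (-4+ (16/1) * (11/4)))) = -76883/648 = -118.65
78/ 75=26/ 25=1.04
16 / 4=4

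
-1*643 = -643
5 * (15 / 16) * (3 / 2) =225 / 32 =7.03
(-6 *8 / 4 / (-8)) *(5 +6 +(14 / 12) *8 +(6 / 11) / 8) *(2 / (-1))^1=-2693 / 44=-61.20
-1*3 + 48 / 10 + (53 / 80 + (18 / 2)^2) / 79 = 17909 / 6320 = 2.83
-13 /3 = -4.33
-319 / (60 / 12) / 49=-319 / 245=-1.30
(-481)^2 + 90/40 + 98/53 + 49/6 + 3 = 147155305/636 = 231376.27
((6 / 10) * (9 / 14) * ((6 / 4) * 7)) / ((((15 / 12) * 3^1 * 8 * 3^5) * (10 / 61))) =61 / 18000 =0.00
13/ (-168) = -13/ 168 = -0.08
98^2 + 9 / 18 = 19209 / 2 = 9604.50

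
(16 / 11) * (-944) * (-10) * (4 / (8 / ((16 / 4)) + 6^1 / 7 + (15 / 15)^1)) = 4229120 / 297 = 14239.46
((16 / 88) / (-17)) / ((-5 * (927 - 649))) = 1 / 129965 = 0.00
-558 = -558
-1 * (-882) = 882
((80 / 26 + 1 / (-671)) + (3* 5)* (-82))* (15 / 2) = -160536945 / 17446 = -9201.93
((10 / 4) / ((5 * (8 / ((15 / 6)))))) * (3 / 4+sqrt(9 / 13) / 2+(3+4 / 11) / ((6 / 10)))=15 * sqrt(13) / 832+4195 / 4224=1.06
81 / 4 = 20.25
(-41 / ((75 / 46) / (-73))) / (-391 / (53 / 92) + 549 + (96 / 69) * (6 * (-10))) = -167829482 / 19491375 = -8.61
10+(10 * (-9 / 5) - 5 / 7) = -61 / 7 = -8.71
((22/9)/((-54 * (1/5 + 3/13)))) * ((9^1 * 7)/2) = -715/216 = -3.31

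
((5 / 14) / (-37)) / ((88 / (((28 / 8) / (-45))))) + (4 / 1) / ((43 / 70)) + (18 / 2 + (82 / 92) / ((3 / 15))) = 2314841165 / 115926624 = 19.97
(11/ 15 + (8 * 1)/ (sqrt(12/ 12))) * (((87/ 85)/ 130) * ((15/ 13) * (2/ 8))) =11397/ 574600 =0.02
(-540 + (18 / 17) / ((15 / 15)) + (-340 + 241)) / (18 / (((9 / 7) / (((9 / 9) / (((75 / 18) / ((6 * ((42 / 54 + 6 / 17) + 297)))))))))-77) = -90375 / 840553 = -0.11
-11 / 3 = -3.67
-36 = -36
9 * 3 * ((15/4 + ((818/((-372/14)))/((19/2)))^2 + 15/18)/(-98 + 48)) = -8.15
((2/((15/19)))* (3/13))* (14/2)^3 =13034/65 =200.52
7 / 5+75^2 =28132 / 5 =5626.40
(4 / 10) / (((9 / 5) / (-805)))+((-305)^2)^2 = 77882854015 / 9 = 8653650446.11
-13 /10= -1.30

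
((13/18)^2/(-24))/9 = -169/69984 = -0.00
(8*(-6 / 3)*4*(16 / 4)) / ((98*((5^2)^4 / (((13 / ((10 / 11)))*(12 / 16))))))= -6864 / 95703125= -0.00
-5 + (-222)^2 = 49279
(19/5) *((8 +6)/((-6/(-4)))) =35.47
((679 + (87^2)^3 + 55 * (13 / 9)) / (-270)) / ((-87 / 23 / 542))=24325129040548331 / 105705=230122785493.10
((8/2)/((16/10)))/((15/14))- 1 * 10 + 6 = -5/3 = -1.67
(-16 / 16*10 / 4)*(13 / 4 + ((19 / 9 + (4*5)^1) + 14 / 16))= -9445 / 144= -65.59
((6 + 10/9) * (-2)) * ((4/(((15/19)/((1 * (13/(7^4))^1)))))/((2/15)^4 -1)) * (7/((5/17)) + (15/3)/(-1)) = 68582400/9347093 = 7.34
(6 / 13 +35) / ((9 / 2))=922 / 117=7.88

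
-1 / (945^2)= -1 / 893025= -0.00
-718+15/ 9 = -2149/ 3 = -716.33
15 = 15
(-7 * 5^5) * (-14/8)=153125/4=38281.25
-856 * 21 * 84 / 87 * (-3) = 1509984 / 29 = 52068.41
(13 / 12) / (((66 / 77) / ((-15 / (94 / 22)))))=-5005 / 1128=-4.44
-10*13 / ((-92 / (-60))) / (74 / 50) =-57.29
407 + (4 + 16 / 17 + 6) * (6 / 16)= 27955 / 68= 411.10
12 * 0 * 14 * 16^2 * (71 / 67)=0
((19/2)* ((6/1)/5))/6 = 1.90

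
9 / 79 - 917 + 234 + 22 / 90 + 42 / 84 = -4850027 / 7110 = -682.14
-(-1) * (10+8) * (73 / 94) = 657 / 47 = 13.98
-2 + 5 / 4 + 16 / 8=5 / 4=1.25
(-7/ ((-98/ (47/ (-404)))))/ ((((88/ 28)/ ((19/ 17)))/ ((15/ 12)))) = -0.00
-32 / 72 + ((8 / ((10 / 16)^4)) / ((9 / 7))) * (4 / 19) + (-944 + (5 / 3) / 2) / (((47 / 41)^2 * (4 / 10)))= -1686776404031 / 944347500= -1786.18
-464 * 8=-3712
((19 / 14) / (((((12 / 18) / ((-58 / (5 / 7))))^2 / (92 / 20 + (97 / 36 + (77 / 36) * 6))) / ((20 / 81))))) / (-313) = -405243419 / 1267650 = -319.68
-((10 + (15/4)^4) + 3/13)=-692173/3328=-207.98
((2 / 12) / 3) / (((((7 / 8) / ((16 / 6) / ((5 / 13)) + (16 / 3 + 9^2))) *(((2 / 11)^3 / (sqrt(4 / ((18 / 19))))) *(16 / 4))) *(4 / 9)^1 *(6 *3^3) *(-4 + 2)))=-1862069 *sqrt(38) / 3265920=-3.51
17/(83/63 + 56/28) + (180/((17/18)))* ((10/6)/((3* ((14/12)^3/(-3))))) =-237532599/1218679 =-194.91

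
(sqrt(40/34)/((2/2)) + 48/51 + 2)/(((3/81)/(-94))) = -126900/17 - 5076 * sqrt(85)/17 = -10217.55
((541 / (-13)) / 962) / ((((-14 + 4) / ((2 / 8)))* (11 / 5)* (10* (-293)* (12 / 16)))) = -0.00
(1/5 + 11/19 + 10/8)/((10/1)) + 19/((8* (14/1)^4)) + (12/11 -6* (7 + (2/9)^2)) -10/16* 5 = -1913202015383/43356297600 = -44.13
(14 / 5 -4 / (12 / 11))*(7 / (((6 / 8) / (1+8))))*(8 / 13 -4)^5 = 4617654272 / 142805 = 32335.38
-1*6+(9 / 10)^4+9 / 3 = -23439 / 10000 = -2.34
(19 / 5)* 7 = 133 / 5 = 26.60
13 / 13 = 1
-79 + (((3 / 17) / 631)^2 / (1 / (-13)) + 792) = 82043861060 / 115068529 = 713.00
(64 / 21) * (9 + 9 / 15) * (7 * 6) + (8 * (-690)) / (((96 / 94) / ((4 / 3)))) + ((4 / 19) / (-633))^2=-4323454077244 / 723243645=-5977.87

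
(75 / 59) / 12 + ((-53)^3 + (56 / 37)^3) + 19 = -1779421896963 / 11954108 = -148854.43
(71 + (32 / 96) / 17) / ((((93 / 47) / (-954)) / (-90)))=1624032360 / 527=3081655.33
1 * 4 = 4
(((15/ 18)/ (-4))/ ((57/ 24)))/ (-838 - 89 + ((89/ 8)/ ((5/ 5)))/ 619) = 4952/ 52330731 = 0.00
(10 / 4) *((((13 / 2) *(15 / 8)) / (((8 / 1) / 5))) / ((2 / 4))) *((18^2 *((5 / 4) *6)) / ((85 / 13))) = 14154.53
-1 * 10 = -10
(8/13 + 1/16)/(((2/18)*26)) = 1269/5408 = 0.23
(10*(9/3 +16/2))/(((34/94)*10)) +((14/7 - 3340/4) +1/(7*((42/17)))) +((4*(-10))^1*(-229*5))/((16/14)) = 196283803/4998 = 39272.47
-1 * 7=-7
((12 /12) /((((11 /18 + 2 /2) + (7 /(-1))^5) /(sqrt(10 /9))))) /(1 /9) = -54 * sqrt(10) /302497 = -0.00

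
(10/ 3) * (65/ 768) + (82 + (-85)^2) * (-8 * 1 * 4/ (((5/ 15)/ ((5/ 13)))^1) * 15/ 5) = -12121431935/ 14976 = -809390.49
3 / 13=0.23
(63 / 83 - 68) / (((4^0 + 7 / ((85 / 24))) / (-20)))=9487700 / 20999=451.82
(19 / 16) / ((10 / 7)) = 133 / 160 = 0.83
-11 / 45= -0.24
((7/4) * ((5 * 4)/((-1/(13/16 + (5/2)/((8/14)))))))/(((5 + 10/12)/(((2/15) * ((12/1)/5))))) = -249/25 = -9.96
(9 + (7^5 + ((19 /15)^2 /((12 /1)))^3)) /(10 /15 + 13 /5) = 330989375045881 /64297800000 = 5147.76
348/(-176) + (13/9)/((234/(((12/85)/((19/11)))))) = -3792667/1918620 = -1.98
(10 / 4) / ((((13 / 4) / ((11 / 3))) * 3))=110 / 117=0.94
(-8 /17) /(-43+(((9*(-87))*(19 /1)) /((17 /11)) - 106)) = 0.00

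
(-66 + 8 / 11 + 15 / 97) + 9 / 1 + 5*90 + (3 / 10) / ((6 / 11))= 8417177 / 21340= 394.43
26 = 26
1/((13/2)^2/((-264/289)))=-0.02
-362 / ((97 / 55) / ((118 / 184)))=-587345 / 4462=-131.63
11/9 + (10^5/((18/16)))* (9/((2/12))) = 43200011/9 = 4800001.22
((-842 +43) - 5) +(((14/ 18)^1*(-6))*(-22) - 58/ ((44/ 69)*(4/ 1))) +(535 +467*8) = 936389/ 264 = 3546.93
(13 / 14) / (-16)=-13 / 224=-0.06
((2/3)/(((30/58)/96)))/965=1856/14475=0.13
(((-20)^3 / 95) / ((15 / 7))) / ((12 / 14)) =-7840 / 171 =-45.85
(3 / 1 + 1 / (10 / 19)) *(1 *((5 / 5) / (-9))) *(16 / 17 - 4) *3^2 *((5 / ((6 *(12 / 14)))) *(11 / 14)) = 11.45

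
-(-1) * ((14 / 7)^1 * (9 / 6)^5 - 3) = 195 / 16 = 12.19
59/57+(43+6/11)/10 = 33793/6270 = 5.39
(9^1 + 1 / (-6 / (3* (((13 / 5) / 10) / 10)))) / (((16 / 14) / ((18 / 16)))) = 566181 / 64000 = 8.85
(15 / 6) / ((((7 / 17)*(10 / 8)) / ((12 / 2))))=29.14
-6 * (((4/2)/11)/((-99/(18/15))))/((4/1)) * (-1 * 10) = -4/121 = -0.03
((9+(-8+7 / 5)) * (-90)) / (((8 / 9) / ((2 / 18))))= -27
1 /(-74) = -1 /74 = -0.01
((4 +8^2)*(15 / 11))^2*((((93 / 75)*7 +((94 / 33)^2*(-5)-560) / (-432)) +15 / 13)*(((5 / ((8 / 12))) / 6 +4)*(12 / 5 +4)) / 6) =13886748428336 / 25694955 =540446.50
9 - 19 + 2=-8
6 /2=3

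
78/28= 39/14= 2.79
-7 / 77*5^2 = -25 / 11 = -2.27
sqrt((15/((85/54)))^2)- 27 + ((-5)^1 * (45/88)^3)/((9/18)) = -108944217/5792512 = -18.81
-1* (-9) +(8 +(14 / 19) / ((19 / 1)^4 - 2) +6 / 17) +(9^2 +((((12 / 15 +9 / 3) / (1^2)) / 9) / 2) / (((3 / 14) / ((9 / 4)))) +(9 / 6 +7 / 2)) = 38089248403 / 360797460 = 105.57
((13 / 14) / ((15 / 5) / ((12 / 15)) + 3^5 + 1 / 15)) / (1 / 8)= 3120 / 103663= 0.03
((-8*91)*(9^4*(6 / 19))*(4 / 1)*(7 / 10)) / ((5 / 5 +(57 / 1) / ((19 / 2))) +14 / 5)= -8188128 / 19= -430954.11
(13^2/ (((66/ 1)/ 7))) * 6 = 1183/ 11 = 107.55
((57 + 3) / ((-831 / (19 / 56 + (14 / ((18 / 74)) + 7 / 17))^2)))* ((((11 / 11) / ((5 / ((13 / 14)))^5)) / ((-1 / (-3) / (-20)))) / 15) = 92664033636135013 / 427207528807920000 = 0.22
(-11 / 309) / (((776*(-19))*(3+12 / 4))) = 11 / 27335376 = 0.00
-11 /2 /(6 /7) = -77 /12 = -6.42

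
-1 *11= -11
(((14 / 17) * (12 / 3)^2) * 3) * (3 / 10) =1008 / 85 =11.86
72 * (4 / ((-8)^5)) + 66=67575 / 1024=65.99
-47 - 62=-109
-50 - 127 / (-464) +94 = 20543 / 464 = 44.27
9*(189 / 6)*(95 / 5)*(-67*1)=-721791 / 2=-360895.50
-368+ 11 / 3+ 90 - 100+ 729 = 1064 / 3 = 354.67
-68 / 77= -0.88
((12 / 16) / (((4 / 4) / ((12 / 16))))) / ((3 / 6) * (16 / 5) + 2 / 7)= 105 / 352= 0.30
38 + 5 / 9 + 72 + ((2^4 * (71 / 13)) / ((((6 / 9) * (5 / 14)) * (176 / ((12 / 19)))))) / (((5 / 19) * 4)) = 3597382 / 32175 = 111.81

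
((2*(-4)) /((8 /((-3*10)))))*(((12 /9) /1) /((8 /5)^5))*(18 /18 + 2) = 46875 /4096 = 11.44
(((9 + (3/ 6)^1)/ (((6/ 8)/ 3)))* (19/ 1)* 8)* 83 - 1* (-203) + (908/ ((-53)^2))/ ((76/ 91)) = 25597339338/ 53371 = 479611.39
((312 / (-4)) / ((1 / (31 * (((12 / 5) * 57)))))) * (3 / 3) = -1653912 / 5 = -330782.40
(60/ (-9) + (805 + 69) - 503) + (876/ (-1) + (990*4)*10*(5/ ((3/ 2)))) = 394465/ 3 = 131488.33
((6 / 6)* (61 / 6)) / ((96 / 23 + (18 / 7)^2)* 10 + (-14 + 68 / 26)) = 893711 / 8480904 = 0.11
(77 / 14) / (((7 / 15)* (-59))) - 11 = -9251 / 826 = -11.20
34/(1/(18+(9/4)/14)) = 617.46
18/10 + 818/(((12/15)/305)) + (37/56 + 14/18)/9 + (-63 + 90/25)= 7071738757/22680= 311805.06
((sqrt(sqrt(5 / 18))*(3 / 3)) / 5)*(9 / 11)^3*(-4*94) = -45684*2^(3 / 4)*sqrt(3)*5^(1 / 4) / 6655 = -29.90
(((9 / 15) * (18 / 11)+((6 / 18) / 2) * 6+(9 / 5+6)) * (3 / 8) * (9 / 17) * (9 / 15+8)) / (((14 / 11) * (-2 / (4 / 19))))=-312309 / 226100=-1.38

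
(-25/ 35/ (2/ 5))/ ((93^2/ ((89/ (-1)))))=2225/ 121086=0.02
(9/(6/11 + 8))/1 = 99/94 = 1.05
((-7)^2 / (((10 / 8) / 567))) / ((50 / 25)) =55566 / 5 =11113.20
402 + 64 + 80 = 546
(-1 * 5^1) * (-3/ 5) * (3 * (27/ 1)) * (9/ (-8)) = -2187/ 8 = -273.38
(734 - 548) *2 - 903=-531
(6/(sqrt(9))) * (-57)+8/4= -112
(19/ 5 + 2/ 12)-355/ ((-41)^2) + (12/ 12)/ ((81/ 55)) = 6038053/ 1361610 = 4.43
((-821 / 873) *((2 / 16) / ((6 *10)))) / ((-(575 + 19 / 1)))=821 / 248909760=0.00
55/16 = 3.44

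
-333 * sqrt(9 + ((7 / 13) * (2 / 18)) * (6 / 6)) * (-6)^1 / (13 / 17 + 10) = 7548 * sqrt(3445) / 793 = 558.67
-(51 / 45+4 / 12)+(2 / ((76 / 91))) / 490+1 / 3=-1801 / 1596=-1.13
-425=-425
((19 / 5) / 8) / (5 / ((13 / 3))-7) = -13 / 160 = -0.08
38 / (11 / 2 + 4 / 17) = 1292 / 195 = 6.63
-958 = -958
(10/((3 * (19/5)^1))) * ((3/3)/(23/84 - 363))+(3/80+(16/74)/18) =726287609/15422189040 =0.05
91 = 91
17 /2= 8.50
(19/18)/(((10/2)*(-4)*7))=-19/2520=-0.01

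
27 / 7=3.86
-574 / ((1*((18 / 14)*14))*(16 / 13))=-3731 / 144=-25.91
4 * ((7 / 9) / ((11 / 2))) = 56 / 99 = 0.57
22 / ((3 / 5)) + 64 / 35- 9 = 29.50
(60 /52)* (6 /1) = 90 /13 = 6.92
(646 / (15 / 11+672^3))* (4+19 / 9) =390830 / 30042980487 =0.00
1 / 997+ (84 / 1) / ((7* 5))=11969 / 4985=2.40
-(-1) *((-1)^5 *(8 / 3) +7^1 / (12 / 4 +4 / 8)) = -2 / 3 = -0.67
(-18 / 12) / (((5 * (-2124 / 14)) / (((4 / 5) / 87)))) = 7 / 384975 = 0.00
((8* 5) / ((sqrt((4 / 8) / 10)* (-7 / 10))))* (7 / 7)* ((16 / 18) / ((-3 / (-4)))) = -25600* sqrt(5) / 189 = -302.87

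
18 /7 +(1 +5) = 8.57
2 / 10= 1 / 5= 0.20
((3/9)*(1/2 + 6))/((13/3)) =1/2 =0.50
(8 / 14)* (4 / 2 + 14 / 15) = 176 / 105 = 1.68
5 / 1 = 5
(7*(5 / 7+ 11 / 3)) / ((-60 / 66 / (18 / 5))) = -3036 / 25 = -121.44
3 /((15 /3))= 3 /5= 0.60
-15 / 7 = -2.14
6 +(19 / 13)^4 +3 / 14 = 4309301 / 399854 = 10.78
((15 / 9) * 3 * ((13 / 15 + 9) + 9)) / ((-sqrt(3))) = -283 * sqrt(3) / 9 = -54.46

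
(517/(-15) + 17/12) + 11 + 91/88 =-9247/440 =-21.02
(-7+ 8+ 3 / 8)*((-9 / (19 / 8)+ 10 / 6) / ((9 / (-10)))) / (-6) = -6655 / 12312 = -0.54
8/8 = 1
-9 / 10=-0.90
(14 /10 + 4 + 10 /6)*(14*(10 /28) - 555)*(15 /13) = -4484.62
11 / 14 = 0.79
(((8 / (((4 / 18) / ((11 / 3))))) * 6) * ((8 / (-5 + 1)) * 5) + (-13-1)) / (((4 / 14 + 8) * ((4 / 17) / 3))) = -1416219 / 116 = -12208.78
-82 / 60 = -41 / 30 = -1.37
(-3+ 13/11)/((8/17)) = -85/22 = -3.86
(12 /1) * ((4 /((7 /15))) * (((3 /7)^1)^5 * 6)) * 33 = 34642080 /117649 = 294.45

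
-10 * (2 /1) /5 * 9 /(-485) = 36 /485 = 0.07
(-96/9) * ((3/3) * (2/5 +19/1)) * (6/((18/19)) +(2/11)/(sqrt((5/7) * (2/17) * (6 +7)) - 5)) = -366914528/281655 +6208 * sqrt(15470)/469425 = -1301.06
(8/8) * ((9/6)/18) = 1/12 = 0.08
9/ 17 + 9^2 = 1386/ 17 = 81.53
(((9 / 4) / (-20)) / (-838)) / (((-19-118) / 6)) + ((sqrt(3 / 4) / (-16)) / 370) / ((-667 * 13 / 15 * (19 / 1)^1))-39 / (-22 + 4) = 3 * sqrt(3) / 390125632 + 29849479 / 13776720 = 2.17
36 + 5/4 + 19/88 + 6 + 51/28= 27897/616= 45.29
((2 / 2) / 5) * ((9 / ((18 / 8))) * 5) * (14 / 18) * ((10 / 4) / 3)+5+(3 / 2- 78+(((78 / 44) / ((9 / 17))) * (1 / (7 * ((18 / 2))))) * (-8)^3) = -133223 / 1386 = -96.12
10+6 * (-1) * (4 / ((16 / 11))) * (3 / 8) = 61 / 16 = 3.81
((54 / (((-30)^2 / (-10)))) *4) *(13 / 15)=-52 / 25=-2.08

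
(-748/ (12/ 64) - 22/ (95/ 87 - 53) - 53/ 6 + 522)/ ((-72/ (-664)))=-977104303/ 30483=-32054.07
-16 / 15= -1.07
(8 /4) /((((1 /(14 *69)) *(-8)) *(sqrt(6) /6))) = -483 *sqrt(6) /2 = -591.55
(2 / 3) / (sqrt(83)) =2 * sqrt(83) / 249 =0.07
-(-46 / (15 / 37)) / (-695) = -0.16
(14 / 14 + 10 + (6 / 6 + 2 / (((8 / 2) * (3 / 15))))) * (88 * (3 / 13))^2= 1010592 / 169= 5979.83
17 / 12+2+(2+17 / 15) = 131 / 20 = 6.55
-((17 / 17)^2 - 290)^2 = -83521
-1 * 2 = -2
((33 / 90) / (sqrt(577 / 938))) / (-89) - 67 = -67 - 11 * sqrt(541226) / 1540590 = -67.01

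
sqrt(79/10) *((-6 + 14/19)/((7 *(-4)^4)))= -5 *sqrt(790)/17024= -0.01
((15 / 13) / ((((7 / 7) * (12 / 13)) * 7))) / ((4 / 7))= 5 / 16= 0.31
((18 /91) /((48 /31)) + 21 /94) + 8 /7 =51119 /34216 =1.49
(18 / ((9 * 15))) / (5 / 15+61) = 1 / 460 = 0.00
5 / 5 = 1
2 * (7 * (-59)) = -826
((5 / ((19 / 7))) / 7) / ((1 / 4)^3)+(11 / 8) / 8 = 20689 / 1216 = 17.01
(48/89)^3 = 110592/704969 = 0.16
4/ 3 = 1.33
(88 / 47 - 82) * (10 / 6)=-18830 / 141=-133.55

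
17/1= 17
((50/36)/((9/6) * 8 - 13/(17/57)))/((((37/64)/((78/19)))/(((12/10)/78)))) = -5440/1132533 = -0.00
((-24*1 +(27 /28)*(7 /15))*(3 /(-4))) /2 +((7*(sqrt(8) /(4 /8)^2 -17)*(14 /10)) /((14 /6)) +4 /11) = -109481 /1760 +168*sqrt(2) /5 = -14.69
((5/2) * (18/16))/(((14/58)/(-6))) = -3915/56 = -69.91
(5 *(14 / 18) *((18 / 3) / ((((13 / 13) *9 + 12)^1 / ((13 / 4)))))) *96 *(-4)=-4160 / 3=-1386.67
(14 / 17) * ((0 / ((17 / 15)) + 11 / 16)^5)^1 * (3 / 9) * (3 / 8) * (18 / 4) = 10146213 / 142606336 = 0.07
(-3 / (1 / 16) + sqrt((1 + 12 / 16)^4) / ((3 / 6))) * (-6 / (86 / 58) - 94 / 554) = 16823365 / 95288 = 176.55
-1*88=-88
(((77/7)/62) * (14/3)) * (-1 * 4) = -308/93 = -3.31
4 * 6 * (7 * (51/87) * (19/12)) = 155.93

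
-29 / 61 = -0.48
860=860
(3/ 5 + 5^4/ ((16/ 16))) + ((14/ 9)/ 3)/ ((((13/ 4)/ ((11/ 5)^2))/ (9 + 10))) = 5618384/ 8775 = 640.27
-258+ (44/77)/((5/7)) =-1286/5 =-257.20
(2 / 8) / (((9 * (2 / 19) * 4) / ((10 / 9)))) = 95 / 1296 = 0.07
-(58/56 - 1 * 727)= 20327/28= 725.96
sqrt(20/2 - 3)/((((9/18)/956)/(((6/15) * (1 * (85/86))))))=32504 * sqrt(7)/43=1999.94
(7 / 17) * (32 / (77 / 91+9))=1.34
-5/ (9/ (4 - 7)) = 5/ 3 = 1.67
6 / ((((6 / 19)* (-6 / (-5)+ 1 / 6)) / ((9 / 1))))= 5130 / 41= 125.12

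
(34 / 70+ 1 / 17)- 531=-315621 / 595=-530.46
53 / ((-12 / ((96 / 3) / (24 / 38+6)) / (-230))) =926440 / 189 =4901.80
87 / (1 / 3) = 261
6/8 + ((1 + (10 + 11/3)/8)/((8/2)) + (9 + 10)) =1961/96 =20.43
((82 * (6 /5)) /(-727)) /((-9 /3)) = 164 /3635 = 0.05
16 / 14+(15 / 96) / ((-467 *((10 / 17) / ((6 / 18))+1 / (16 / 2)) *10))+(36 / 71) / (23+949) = 14731384013 / 12884279688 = 1.14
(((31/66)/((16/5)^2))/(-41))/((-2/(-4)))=-775/346368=-0.00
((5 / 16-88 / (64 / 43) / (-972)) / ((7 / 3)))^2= 8427409 / 329204736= 0.03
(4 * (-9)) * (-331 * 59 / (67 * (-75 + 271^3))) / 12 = 58587 / 1333463212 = 0.00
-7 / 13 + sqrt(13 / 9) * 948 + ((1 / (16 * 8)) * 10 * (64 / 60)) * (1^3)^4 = -71 / 156 + 316 * sqrt(13) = 1138.90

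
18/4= 9/2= 4.50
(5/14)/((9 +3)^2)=5/2016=0.00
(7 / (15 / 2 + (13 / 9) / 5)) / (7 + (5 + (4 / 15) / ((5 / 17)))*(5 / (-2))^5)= -60480 / 38346803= -0.00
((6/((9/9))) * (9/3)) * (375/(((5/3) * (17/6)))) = 24300/17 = 1429.41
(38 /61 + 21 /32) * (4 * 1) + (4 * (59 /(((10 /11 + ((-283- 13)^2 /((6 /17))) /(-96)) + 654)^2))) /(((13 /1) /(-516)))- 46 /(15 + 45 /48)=2.23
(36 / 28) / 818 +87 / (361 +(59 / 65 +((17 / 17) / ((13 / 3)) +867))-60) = 8266119 / 108785411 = 0.08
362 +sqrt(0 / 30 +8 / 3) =2*sqrt(6) / 3 +362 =363.63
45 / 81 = 5 / 9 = 0.56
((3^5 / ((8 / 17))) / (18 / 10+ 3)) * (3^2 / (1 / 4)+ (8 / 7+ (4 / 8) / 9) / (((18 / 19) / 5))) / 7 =8159405 / 12544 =650.46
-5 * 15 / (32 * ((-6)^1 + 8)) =-75 / 64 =-1.17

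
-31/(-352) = 31/352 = 0.09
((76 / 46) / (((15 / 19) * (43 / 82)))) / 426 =0.01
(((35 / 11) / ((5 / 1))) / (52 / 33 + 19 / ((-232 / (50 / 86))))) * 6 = 2.50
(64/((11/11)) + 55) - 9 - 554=-444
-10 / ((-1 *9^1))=10 / 9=1.11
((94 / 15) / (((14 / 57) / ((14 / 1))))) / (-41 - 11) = -893 / 130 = -6.87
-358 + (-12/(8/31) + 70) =-669/2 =-334.50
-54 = -54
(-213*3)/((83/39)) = -300.25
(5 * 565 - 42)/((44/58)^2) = 19343/4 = 4835.75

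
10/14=5/7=0.71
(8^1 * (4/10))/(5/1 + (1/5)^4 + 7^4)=2000/1503751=0.00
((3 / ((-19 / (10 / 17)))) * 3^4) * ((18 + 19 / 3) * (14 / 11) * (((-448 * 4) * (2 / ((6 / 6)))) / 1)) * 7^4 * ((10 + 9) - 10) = 18044438719.37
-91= -91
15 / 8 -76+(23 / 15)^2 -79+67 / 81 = -2429137 / 16200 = -149.95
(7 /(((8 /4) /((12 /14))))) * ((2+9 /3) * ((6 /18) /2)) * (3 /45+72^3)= 933120.17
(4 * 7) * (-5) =-140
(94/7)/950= 0.01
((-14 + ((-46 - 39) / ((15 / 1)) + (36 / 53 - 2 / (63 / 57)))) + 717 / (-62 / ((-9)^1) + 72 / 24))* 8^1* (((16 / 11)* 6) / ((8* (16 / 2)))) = 1862584 / 33019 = 56.41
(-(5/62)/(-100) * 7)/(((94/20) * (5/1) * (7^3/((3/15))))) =1/7139300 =0.00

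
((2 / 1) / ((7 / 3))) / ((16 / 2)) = 3 / 28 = 0.11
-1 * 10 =-10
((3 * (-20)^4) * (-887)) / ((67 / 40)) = -17030400000 / 67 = -254185074.63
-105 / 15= -7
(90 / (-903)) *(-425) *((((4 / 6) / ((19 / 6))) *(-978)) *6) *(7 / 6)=-49878000 / 817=-61050.18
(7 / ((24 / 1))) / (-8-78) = -7 / 2064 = -0.00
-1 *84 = -84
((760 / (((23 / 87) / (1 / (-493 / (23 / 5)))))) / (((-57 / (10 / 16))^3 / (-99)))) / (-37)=1375 / 14532416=0.00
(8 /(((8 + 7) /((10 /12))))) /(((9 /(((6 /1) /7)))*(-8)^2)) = 1 /1512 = 0.00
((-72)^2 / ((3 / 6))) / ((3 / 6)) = 20736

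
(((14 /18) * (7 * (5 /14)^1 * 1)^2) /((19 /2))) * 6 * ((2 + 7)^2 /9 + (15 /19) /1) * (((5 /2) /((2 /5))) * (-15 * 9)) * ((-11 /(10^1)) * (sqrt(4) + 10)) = 120841875 /361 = 334742.04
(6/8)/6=1/8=0.12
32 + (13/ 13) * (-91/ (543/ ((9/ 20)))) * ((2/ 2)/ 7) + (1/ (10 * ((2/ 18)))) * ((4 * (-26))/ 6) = 59329/ 3620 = 16.39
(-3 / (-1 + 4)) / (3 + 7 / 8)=-8 / 31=-0.26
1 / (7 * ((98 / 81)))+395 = 271051 / 686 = 395.12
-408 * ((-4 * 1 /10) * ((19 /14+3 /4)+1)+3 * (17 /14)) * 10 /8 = -1224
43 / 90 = 0.48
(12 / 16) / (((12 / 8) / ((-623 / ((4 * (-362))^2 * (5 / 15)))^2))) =3493161 / 8792335327232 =0.00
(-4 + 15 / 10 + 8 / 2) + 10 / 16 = 17 / 8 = 2.12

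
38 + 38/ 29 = 1140/ 29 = 39.31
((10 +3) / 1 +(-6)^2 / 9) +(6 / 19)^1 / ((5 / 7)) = 1657 / 95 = 17.44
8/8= 1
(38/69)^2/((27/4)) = 5776/128547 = 0.04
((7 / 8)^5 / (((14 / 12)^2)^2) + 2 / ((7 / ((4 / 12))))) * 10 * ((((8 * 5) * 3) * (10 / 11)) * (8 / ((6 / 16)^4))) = 1024192000 / 6237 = 164212.28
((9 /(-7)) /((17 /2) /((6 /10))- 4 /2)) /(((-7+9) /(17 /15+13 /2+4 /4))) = -333 /730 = -0.46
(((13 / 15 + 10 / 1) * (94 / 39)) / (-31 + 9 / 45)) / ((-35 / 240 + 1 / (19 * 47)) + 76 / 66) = -109460368 / 129596103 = -0.84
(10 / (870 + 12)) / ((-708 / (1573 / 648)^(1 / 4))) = -5 * sqrt(11) * 26^(1 / 4) / 1873368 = -0.00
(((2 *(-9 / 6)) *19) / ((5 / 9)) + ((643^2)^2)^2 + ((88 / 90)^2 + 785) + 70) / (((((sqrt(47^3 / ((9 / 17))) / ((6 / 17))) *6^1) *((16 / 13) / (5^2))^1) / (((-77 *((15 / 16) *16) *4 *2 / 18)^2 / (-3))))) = -114019103584428723435792111249175 *sqrt(799) / 465394329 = -6925161803754413522426803.00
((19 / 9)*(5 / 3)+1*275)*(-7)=-52640 / 27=-1949.63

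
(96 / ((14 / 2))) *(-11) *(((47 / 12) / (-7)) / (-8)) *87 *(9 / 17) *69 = -33531.76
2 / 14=1 / 7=0.14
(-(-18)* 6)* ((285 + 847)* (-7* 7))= -5990544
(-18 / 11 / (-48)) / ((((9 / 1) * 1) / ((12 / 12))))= 1 / 264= 0.00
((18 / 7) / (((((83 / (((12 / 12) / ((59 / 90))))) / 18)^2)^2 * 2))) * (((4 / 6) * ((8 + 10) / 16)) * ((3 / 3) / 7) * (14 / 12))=7748409780000 / 4025487256076167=0.00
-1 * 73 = -73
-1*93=-93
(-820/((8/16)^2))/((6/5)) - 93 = -8479/3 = -2826.33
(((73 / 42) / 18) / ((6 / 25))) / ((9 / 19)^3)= 12517675 / 3306744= 3.79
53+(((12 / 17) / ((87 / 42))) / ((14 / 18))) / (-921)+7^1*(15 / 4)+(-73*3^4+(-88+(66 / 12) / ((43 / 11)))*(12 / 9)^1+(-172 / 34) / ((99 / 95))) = -15344838019889 / 2577204828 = -5954.06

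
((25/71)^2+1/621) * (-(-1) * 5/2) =982915/3130461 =0.31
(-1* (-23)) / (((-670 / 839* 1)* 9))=-19297 / 6030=-3.20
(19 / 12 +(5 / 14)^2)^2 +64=5784913 / 86436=66.93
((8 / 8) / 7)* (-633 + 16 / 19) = -12011 / 133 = -90.31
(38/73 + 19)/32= 1425/2336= 0.61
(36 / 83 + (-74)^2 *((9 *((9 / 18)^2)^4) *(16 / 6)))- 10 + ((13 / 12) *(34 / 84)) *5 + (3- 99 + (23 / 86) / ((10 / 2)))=1843991309 / 4496940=410.05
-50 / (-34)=25 / 17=1.47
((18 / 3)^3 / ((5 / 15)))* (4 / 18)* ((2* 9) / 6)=432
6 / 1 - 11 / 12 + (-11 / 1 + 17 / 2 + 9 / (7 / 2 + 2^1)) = 557 / 132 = 4.22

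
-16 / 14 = -8 / 7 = -1.14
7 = 7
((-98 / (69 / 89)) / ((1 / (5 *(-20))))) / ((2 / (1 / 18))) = 218050 / 621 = 351.13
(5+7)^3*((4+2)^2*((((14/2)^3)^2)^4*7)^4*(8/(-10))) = -160968251768589556100454300000000000000000000000000000000000000000000000000000000000000000.00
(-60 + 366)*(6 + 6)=3672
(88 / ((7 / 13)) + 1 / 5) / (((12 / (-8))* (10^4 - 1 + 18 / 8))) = -0.01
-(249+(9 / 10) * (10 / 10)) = -2499 / 10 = -249.90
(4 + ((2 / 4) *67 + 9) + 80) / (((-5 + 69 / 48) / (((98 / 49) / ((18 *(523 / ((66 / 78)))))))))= -22264 / 3487887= -0.01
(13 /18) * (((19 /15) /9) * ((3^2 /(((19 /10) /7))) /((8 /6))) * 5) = 455 /36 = 12.64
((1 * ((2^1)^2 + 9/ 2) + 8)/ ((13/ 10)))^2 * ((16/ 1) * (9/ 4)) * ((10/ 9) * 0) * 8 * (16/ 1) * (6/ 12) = 0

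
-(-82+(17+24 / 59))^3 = 55349900731 / 205379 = 269501.27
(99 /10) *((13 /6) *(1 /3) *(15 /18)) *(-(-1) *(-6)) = -143 /4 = -35.75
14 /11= 1.27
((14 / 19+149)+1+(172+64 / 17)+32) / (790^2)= 28949 / 50396075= 0.00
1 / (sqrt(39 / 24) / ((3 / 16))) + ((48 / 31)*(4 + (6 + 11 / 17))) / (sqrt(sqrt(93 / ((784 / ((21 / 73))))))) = 3*sqrt(26) / 104 + 5792*sqrt(3)*31^(3 / 4)*511^(1 / 4) / 16337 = 38.50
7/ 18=0.39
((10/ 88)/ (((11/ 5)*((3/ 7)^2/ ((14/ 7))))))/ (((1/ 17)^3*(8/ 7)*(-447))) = -42128975/ 7788528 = -5.41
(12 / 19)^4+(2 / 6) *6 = 281378 / 130321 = 2.16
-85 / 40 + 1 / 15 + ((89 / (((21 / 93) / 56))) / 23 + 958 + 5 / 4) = 5290489 / 2760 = 1916.84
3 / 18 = 1 / 6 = 0.17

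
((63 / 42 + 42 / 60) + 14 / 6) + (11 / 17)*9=2641 / 255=10.36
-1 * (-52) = 52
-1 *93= -93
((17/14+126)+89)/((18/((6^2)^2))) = 108972/7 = 15567.43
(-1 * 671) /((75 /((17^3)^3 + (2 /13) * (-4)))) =-344814015559321 /325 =-1060966201720.99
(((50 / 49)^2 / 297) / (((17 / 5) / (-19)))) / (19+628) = -237500 / 7843353903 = -0.00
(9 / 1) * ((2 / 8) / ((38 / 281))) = 2529 / 152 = 16.64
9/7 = 1.29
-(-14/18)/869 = 7/7821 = 0.00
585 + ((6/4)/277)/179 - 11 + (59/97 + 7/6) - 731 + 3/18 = -4474567379/28857306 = -155.06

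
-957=-957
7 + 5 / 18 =131 / 18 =7.28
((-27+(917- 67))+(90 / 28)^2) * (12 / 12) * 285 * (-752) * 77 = -96265203540 / 7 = -13752171934.29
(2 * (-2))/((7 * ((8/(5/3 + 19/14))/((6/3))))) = -127/294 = -0.43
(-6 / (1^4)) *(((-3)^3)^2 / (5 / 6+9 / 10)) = -32805 / 13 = -2523.46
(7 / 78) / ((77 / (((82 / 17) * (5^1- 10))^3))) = -34460500 / 2107677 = -16.35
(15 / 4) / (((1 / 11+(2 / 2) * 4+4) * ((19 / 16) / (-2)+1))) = 1320 / 1157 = 1.14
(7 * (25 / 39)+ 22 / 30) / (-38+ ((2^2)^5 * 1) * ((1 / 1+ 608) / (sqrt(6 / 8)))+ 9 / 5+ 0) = 184258 / 505565988815121+ 2116136960 * sqrt(3) / 505565988815121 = 0.00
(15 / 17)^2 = 0.78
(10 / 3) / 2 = 5 / 3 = 1.67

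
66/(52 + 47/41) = 2706/2179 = 1.24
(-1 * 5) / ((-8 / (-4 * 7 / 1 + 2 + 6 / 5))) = -31 / 2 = -15.50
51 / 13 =3.92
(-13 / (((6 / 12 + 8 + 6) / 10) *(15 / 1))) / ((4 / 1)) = -13 / 87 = -0.15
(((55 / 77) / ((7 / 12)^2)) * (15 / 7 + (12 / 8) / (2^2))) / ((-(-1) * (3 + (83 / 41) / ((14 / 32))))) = 0.69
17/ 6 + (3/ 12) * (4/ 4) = 37/ 12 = 3.08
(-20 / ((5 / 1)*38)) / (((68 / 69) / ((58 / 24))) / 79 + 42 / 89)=-4689677 / 21254483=-0.22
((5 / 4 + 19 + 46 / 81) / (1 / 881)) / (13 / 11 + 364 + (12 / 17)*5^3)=1111218515 / 27471636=40.45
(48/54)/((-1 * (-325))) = 8/2925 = 0.00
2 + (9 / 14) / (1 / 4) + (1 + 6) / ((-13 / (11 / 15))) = 5701 / 1365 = 4.18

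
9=9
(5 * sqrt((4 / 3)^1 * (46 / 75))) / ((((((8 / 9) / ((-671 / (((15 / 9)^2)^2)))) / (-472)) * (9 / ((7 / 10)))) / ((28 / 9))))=23278332 * sqrt(46) / 3125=50522.03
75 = 75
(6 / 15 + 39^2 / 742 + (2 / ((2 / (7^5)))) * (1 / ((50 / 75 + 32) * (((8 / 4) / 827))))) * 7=1578591643 / 1060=1489237.40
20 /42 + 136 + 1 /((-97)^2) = 26966215 /197589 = 136.48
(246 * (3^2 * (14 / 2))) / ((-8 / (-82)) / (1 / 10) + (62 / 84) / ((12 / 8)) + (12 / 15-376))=-200156670 / 4826753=-41.47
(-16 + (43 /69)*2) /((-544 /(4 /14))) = 509 /65688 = 0.01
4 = 4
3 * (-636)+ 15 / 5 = -1905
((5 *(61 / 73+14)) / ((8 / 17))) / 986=5415 / 33872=0.16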